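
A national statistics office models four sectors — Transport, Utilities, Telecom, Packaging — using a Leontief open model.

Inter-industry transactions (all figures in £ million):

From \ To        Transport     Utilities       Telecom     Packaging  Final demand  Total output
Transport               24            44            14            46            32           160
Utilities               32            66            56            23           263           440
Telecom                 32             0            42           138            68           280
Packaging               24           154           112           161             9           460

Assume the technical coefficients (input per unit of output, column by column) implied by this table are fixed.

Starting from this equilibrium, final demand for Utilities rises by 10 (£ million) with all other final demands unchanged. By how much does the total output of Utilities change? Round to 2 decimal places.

Technical coefficients a_ij = z_ij / X_j:
  a_11 = 24/160 = 0.15, a_21 = 32/160 = 0.20, a_31 = 32/160 = 0.20, a_41 = 24/160 = 0.15
  a_12 = 44/440 = 0.10, a_22 = 66/440 = 0.15, a_32 = 0/440 = 0.00, a_42 = 154/440 = 0.35
  a_13 = 14/280 = 0.05, a_23 = 56/280 = 0.20, a_33 = 42/280 = 0.15, a_43 = 112/280 = 0.40
  a_14 = 46/460 = 0.10, a_24 = 23/460 = 0.05, a_34 = 138/460 = 0.30, a_44 = 161/460 = 0.35
I − A =
  [   0.85    -0.10    -0.05    -0.10]
  [  -0.20     0.85    -0.20    -0.05]
  [  -0.20     0.00     0.85    -0.30]
  [  -0.15    -0.35    -0.40     0.65]
Compute the cofactors C_ij = (−1)^(i+j)·(3×3 minor ij) of I−A; the adjugate is their transpose:
adj(I−A) = Cᵀ =
  [ 0.331750   0.078250   0.082750   0.095250]
  [ 0.131875   0.338125   0.139375   0.110625]
  [ 0.166250   0.113750   0.421250   0.228750]
  [ 0.249875   0.270125   0.353375   0.584625]
det(I−A) = Σ_j (I−A)_1j·C_1j = (0.85)(0.331750) + (-0.10)(0.131875) + (-0.05)(0.166250) + (-0.10)(0.249875) = 0.2355
(I − A)⁻¹ = adj(I−A) / det(I−A) ≈
  [   1.4087     0.3323     0.3514     0.4045]
  [   0.5600     1.4358     0.5918     0.4697]
  [   0.7059     0.4830     1.7887     0.9713]
  [   1.0610     1.1470     1.5005     2.4825]
Δx = (I − A)⁻¹ Δd with Δd having +10 in the Utilities component and 0 elsewhere.
So Δx_2 = L_22 · (+10), where L_22 = adj(I−A)_22 / det(I−A) = 0.338125 / 0.2355.
Δx_2 = 0.338125 × (+10) / 0.2355 = 3.38125 / 0.2355 ≈ 14.36.

Δx_2 = 14.36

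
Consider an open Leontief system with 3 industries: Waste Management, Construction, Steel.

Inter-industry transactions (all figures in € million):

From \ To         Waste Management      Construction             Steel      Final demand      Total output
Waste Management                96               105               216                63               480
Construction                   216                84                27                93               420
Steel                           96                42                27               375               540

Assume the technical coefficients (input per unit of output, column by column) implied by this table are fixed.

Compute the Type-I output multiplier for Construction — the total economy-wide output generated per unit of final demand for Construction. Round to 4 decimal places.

m_C = 2.6356

Technical coefficients a_ij = z_ij / X_j:
  a_WW = 96/480 = 0.20, a_CW = 216/480 = 0.45, a_SW = 96/480 = 0.20
  a_WC = 105/420 = 0.25, a_CC = 84/420 = 0.20, a_SC = 42/420 = 0.10
  a_WS = 216/540 = 0.40, a_CS = 27/540 = 0.05, a_SS = 27/540 = 0.05
I − A =
  [   0.80    -0.25    -0.40]
  [  -0.45     0.80    -0.05]
  [  -0.20    -0.10     0.95]
Cofactors of I−A, C_ij = (−1)^(i+j)·(minor ij) (rows/columns in the sector order above):
  C_11 = (0.80)(0.95) − (-0.05)(-0.10) = 0.7550
  C_12 = −[(-0.45)(0.95) − (-0.05)(-0.20)] = 0.4375
  C_13 = (-0.45)(-0.10) − (0.80)(-0.20) = 0.2050
  C_21 = −[(-0.25)(0.95) − (-0.40)(-0.10)] = 0.2775
  C_22 = (0.80)(0.95) − (-0.40)(-0.20) = 0.6800
  C_23 = −[(0.80)(-0.10) − (-0.25)(-0.20)] = 0.1300
  C_31 = (-0.25)(-0.05) − (-0.40)(0.80) = 0.3325
  C_32 = −[(0.80)(-0.05) − (-0.40)(-0.45)] = 0.2200
  C_33 = (0.80)(0.80) − (-0.25)(-0.45) = 0.5275
det(I−A) = Σ_j (I−A)_1j·C_1j = (0.80)(0.7550) + (-0.25)(0.4375) + (-0.40)(0.2050) = 0.412625
adj(I−A) = Cᵀ =
  [ 0.7550   0.2775   0.3325]
  [ 0.4375   0.6800   0.2200]
  [ 0.2050   0.1300   0.5275]
(I − A)⁻¹ = adj(I−A) / det(I−A) ≈
  [   1.82975     0.67252     0.80582]
  [   1.06028     1.64799     0.53317]
  [   0.49682     0.31506     1.27840]
The output multiplier for sector j is the column-j sum of the Leontief inverse (I − A)⁻¹ = adj(I−A) / det(I−A).
Column C of adj(I−A): (0.2775, 0.6800, 0.1300); det(I−A) = 0.412625.
m_C = (0.2775 + 0.6800 + 0.1300) / 0.412625 = 1.0875 / 0.412625 ≈ 2.6356.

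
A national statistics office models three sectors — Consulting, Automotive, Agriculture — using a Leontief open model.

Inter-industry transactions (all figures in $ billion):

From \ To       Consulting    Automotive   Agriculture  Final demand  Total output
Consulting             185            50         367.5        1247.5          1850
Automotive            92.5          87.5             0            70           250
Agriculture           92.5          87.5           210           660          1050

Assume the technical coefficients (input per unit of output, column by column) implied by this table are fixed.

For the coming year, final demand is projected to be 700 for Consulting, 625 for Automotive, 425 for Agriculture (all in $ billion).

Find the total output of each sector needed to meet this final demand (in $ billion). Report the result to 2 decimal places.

x_1 = 1440.11, x_2 = 1072.32, x_3 = 1090.40

Technical coefficients a_ij = z_ij / X_j:
  a_11 = 185/1850 = 0.10, a_21 = 92.5/1850 = 0.05, a_31 = 92.5/1850 = 0.05
  a_12 = 50/250 = 0.20, a_22 = 87.5/250 = 0.35, a_32 = 87.5/250 = 0.35
  a_13 = 367.5/1050 = 0.35, a_23 = 0/1050 = 0.00, a_33 = 210/1050 = 0.20
I − A =
  [   0.90    -0.20    -0.35]
  [  -0.05     0.65     0.00]
  [  -0.05    -0.35     0.80]
Cofactors of I−A, C_ij = (−1)^(i+j)·(minor ij) (rows/columns in the sector order above):
  C_11 = (0.65)(0.80) − (0.00)(-0.35) = 0.5200
  C_12 = −[(-0.05)(0.80) − (0.00)(-0.05)] = 0.0400
  C_13 = (-0.05)(-0.35) − (0.65)(-0.05) = 0.0500
  C_21 = −[(-0.20)(0.80) − (-0.35)(-0.35)] = 0.2825
  C_22 = (0.90)(0.80) − (-0.35)(-0.05) = 0.7025
  C_23 = −[(0.90)(-0.35) − (-0.20)(-0.05)] = 0.3250
  C_31 = (-0.20)(0.00) − (-0.35)(0.65) = 0.2275
  C_32 = −[(0.90)(0.00) − (-0.35)(-0.05)] = 0.0175
  C_33 = (0.90)(0.65) − (-0.20)(-0.05) = 0.5750
det(I−A) = Σ_j (I−A)_1j·C_1j = (0.90)(0.5200) + (-0.20)(0.0400) + (-0.35)(0.0500) = 0.4425
adj(I−A) = Cᵀ =
  [ 0.5200   0.2825   0.2275]
  [ 0.0400   0.7025   0.0175]
  [ 0.0500   0.3250   0.5750]
(I − A)⁻¹ = adj(I−A) / det(I−A) ≈
  [   1.1751     0.6384     0.5141]
  [   0.0904     1.5876     0.0395]
  [   0.1130     0.7345     1.2994]
x = (I − A)⁻¹ d = adj(I−A)·d / det(I−A), with det(I−A) = 0.4425:
  x_1 = (0.5200·700 + 0.2825·625 + 0.2275·425) / 0.4425 = 637.25 / 0.4425 ≈ 1440.11
  x_2 = (0.0400·700 + 0.7025·625 + 0.0175·425) / 0.4425 = 474.50 / 0.4425 ≈ 1072.32
  x_3 = (0.0500·700 + 0.3250·625 + 0.5750·425) / 0.4425 = 482.50 / 0.4425 ≈ 1090.40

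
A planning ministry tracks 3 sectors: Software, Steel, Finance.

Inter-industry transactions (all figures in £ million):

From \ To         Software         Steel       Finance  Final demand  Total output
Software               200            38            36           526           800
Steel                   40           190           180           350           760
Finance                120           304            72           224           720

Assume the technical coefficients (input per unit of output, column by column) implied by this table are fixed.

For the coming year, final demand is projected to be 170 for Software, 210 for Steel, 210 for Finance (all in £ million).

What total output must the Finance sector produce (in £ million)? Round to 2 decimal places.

Technical coefficients a_ij = z_ij / X_j:
  a_11 = 200/800 = 0.25, a_21 = 40/800 = 0.05, a_31 = 120/800 = 0.15
  a_12 = 38/760 = 0.05, a_22 = 190/760 = 0.25, a_32 = 304/760 = 0.40
  a_13 = 36/720 = 0.05, a_23 = 180/720 = 0.25, a_33 = 72/720 = 0.10
I − A =
  [   0.75    -0.05    -0.05]
  [  -0.05     0.75    -0.25]
  [  -0.15    -0.40     0.90]
Cofactors of I−A, C_ij = (−1)^(i+j)·(minor ij) (rows/columns in the sector order above):
  C_11 = (0.75)(0.90) − (-0.25)(-0.40) = 0.5750
  C_12 = −[(-0.05)(0.90) − (-0.25)(-0.15)] = 0.0825
  C_13 = (-0.05)(-0.40) − (0.75)(-0.15) = 0.1325
  C_21 = −[(-0.05)(0.90) − (-0.05)(-0.40)] = 0.0650
  C_22 = (0.75)(0.90) − (-0.05)(-0.15) = 0.6675
  C_23 = −[(0.75)(-0.40) − (-0.05)(-0.15)] = 0.3075
  C_31 = (-0.05)(-0.25) − (-0.05)(0.75) = 0.0500
  C_32 = −[(0.75)(-0.25) − (-0.05)(-0.05)] = 0.1900
  C_33 = (0.75)(0.75) − (-0.05)(-0.05) = 0.5600
det(I−A) = Σ_j (I−A)_1j·C_1j = (0.75)(0.5750) + (-0.05)(0.0825) + (-0.05)(0.1325) = 0.4205
adj(I−A) = Cᵀ =
  [ 0.5750   0.0650   0.0500]
  [ 0.0825   0.6675   0.1900]
  [ 0.1325   0.3075   0.5600]
(I − A)⁻¹ = adj(I−A) / det(I−A) ≈
  [   1.3674     0.1546     0.1189]
  [   0.1962     1.5874     0.4518]
  [   0.3151     0.7313     1.3317]
x = (I − A)⁻¹ d = adj(I−A)·d / det(I−A), with det(I−A) = 0.4205:
  x_1 = (0.5750·170 + 0.0650·210 + 0.0500·210) / 0.4205 = 121.90 / 0.4205 ≈ 289.89
  x_2 = (0.0825·170 + 0.6675·210 + 0.1900·210) / 0.4205 = 194.10 / 0.4205 ≈ 461.59
  x_3 = (0.1325·170 + 0.3075·210 + 0.5600·210) / 0.4205 = 204.70 / 0.4205 ≈ 486.80

x_3 = 486.80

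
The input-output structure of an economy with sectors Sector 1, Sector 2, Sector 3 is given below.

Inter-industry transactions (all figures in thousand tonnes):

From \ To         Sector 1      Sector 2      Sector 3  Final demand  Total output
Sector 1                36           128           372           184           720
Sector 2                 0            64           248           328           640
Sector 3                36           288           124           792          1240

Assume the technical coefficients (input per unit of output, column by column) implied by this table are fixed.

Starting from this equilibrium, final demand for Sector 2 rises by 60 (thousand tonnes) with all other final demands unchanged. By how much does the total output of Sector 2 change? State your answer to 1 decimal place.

Technical coefficients a_ij = z_ij / X_j:
  a_11 = 36/720 = 0.05, a_21 = 0/720 = 0.00, a_31 = 36/720 = 0.05
  a_12 = 128/640 = 0.20, a_22 = 64/640 = 0.10, a_32 = 288/640 = 0.45
  a_13 = 372/1240 = 0.30, a_23 = 248/1240 = 0.20, a_33 = 124/1240 = 0.10
I − A =
  [   0.95    -0.20    -0.30]
  [   0.00     0.90    -0.20]
  [  -0.05    -0.45     0.90]
Cofactors of I−A, C_ij = (−1)^(i+j)·(minor ij) (rows/columns in the sector order above):
  C_11 = (0.90)(0.90) − (-0.20)(-0.45) = 0.7200
  C_12 = −[(0.00)(0.90) − (-0.20)(-0.05)] = 0.0100
  C_13 = (0.00)(-0.45) − (0.90)(-0.05) = 0.0450
  C_21 = −[(-0.20)(0.90) − (-0.30)(-0.45)] = 0.3150
  C_22 = (0.95)(0.90) − (-0.30)(-0.05) = 0.8400
  C_23 = −[(0.95)(-0.45) − (-0.20)(-0.05)] = 0.4375
  C_31 = (-0.20)(-0.20) − (-0.30)(0.90) = 0.3100
  C_32 = −[(0.95)(-0.20) − (-0.30)(0.00)] = 0.1900
  C_33 = (0.95)(0.90) − (-0.20)(0.00) = 0.8550
det(I−A) = Σ_j (I−A)_1j·C_1j = (0.95)(0.7200) + (-0.20)(0.0100) + (-0.30)(0.0450) = 0.6685
adj(I−A) = Cᵀ =
  [ 0.7200   0.3150   0.3100]
  [ 0.0100   0.8400   0.1900]
  [ 0.0450   0.4375   0.8550]
(I − A)⁻¹ = adj(I−A) / det(I−A) ≈
  [   1.0770     0.4712     0.4637]
  [   0.0150     1.2565     0.2842]
  [   0.0673     0.6545     1.2790]
Δx = (I − A)⁻¹ Δd with Δd having +60 in the Sector 2 component and 0 elsewhere.
So Δx_2 = L_22 · (+60), where L_22 = adj(I−A)_22 / det(I−A) = 0.8400 / 0.6685.
Δx_2 = 0.8400 × (+60) / 0.6685 = 50.40 / 0.6685 ≈ 75.4.

Δx_2 = 75.4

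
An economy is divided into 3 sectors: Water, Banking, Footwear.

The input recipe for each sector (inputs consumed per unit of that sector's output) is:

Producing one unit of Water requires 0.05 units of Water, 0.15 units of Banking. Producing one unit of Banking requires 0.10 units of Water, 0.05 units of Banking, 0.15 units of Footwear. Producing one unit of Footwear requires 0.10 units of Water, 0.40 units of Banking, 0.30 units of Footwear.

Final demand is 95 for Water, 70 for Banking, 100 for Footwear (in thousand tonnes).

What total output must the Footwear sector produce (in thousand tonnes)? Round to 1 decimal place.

x_F = 179.5

I − A =
  [   0.95    -0.10    -0.10]
  [  -0.15     0.95    -0.40]
  [   0.00    -0.15     0.70]
Cofactors of I−A, C_ij = (−1)^(i+j)·(minor ij) (rows/columns in the sector order above):
  C_11 = (0.95)(0.70) − (-0.40)(-0.15) = 0.6050
  C_12 = −[(-0.15)(0.70) − (-0.40)(0.00)] = 0.1050
  C_13 = (-0.15)(-0.15) − (0.95)(0.00) = 0.0225
  C_21 = −[(-0.10)(0.70) − (-0.10)(-0.15)] = 0.0850
  C_22 = (0.95)(0.70) − (-0.10)(0.00) = 0.6650
  C_23 = −[(0.95)(-0.15) − (-0.10)(0.00)] = 0.1425
  C_31 = (-0.10)(-0.40) − (-0.10)(0.95) = 0.1350
  C_32 = −[(0.95)(-0.40) − (-0.10)(-0.15)] = 0.3950
  C_33 = (0.95)(0.95) − (-0.10)(-0.15) = 0.8875
det(I−A) = Σ_j (I−A)_1j·C_1j = (0.95)(0.6050) + (-0.10)(0.1050) + (-0.10)(0.0225) = 0.5620
adj(I−A) = Cᵀ =
  [ 0.6050   0.0850   0.1350]
  [ 0.1050   0.6650   0.3950]
  [ 0.0225   0.1425   0.8875]
(I − A)⁻¹ = adj(I−A) / det(I−A) ≈
  [   1.0765     0.1512     0.2402]
  [   0.1868     1.1833     0.7028]
  [   0.0400     0.2536     1.5792]
x = (I − A)⁻¹ d = adj(I−A)·d / det(I−A), with det(I−A) = 0.5620:
  x_W = (0.6050·95 + 0.0850·70 + 0.1350·100) / 0.5620 = 76.925 / 0.5620 ≈ 136.9
  x_B = (0.1050·95 + 0.6650·70 + 0.3950·100) / 0.5620 = 96.025 / 0.5620 ≈ 170.9
  x_F = (0.0225·95 + 0.1425·70 + 0.8875·100) / 0.5620 = 100.8625 / 0.5620 ≈ 179.5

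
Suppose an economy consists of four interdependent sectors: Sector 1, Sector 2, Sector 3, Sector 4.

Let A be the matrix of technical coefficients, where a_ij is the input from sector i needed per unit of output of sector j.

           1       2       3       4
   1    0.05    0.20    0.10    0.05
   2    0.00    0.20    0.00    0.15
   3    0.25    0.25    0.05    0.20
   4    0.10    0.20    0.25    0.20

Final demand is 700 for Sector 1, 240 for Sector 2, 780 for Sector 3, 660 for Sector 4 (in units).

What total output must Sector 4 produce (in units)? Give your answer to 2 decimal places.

x_4 = 1620.83

I − A =
  [   0.95    -0.20    -0.10    -0.05]
  [   0.00     0.80     0.00    -0.15]
  [  -0.25    -0.25     0.95    -0.20]
  [  -0.10    -0.20    -0.25     0.80]
Compute the cofactors C_ij = (−1)^(i+j)·(3×3 minor ij) of I−A; the adjugate is their transpose:
adj(I−A) = Cᵀ =
  [ 0.530125   0.178625   0.078500   0.086250]
  [ 0.023625   0.644625   0.037125   0.131625]
  [ 0.172250   0.273250   0.572500   0.205125]
  [ 0.126000   0.268875   0.198000   0.702000]
det(I−A) = Σ_j (I−A)_1j·C_1j = (0.95)(0.530125) + (-0.20)(0.023625) + (-0.10)(0.172250) + (-0.05)(0.126000) = 0.47536875
(I − A)⁻¹ = adj(I−A) / det(I−A) ≈
  [   1.1152     0.3758     0.1651     0.1814]
  [   0.0497     1.3561     0.0781     0.2769]
  [   0.3624     0.5748     1.2043     0.4315]
  [   0.2651     0.5656     0.4165     1.4767]
x = (I − A)⁻¹ d = adj(I−A)·d / det(I−A), with det(I−A) = 0.47536875:
  x_1 = (0.530125·700 + 0.178625·240 + 0.078500·780 + 0.086250·660) / 0.47536875 = 532.1125 / 0.47536875 ≈ 1119.37
  x_2 = (0.023625·700 + 0.644625·240 + 0.037125·780 + 0.131625·660) / 0.47536875 = 287.0775 / 0.47536875 ≈ 603.90
  x_3 = (0.172250·700 + 0.273250·240 + 0.572500·780 + 0.205125·660) / 0.47536875 = 768.0875 / 0.47536875 ≈ 1615.77
  x_4 = (0.126000·700 + 0.268875·240 + 0.198000·780 + 0.702000·660) / 0.47536875 = 770.49 / 0.47536875 ≈ 1620.83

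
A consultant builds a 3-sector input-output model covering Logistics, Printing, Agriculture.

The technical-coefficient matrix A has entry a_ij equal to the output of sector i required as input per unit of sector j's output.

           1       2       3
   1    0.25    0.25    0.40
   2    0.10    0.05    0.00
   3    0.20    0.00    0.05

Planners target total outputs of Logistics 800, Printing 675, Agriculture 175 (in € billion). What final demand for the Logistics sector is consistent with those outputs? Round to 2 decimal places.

d_1 = 361.25

I − A =
  [   0.75    -0.25    -0.40]
  [  -0.10     0.95     0.00]
  [  -0.20     0.00     0.95]
d = (I − A) x:
  d_1 = (+0.75)·800 + (-0.25)·675 + (-0.40)·175 = 361.25
  d_2 = (-0.10)·800 + (+0.95)·675 + (+0.00)·175 = 561.25
  d_3 = (-0.20)·800 + (+0.00)·675 + (+0.95)·175 = 6.25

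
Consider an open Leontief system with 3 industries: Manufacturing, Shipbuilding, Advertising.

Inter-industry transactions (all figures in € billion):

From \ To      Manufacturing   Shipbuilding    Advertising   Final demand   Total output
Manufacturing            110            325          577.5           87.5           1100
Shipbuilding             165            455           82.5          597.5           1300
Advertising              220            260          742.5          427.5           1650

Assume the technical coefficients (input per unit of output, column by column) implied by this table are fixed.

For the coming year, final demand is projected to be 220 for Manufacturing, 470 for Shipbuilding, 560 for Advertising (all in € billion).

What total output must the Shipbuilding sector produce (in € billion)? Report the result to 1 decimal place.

Technical coefficients a_ij = z_ij / X_j:
  a_MM = 110/1100 = 0.10, a_SM = 165/1100 = 0.15, a_AM = 220/1100 = 0.20
  a_MS = 325/1300 = 0.25, a_SS = 455/1300 = 0.35, a_AS = 260/1300 = 0.20
  a_MA = 577.5/1650 = 0.35, a_SA = 82.5/1650 = 0.05, a_AA = 742.5/1650 = 0.45
I − A =
  [   0.90    -0.25    -0.35]
  [  -0.15     0.65    -0.05]
  [  -0.20    -0.20     0.55]
Cofactors of I−A, C_ij = (−1)^(i+j)·(minor ij) (rows/columns in the sector order above):
  C_11 = (0.65)(0.55) − (-0.05)(-0.20) = 0.3475
  C_12 = −[(-0.15)(0.55) − (-0.05)(-0.20)] = 0.0925
  C_13 = (-0.15)(-0.20) − (0.65)(-0.20) = 0.1600
  C_21 = −[(-0.25)(0.55) − (-0.35)(-0.20)] = 0.2075
  C_22 = (0.90)(0.55) − (-0.35)(-0.20) = 0.4250
  C_23 = −[(0.90)(-0.20) − (-0.25)(-0.20)] = 0.2300
  C_31 = (-0.25)(-0.05) − (-0.35)(0.65) = 0.2400
  C_32 = −[(0.90)(-0.05) − (-0.35)(-0.15)] = 0.0975
  C_33 = (0.90)(0.65) − (-0.25)(-0.15) = 0.5475
det(I−A) = Σ_j (I−A)_1j·C_1j = (0.90)(0.3475) + (-0.25)(0.0925) + (-0.35)(0.1600) = 0.233625
adj(I−A) = Cᵀ =
  [ 0.3475   0.2075   0.2400]
  [ 0.0925   0.4250   0.0975]
  [ 0.1600   0.2300   0.5475]
(I − A)⁻¹ = adj(I−A) / det(I−A) ≈
  [   1.4874     0.8882     1.0273]
  [   0.3959     1.8192     0.4173]
  [   0.6849     0.9845     2.3435]
x = (I − A)⁻¹ d = adj(I−A)·d / det(I−A), with det(I−A) = 0.233625:
  x_M = (0.3475·220 + 0.2075·470 + 0.2400·560) / 0.233625 = 308.375 / 0.233625 ≈ 1320.0
  x_S = (0.0925·220 + 0.4250·470 + 0.0975·560) / 0.233625 = 274.70 / 0.233625 ≈ 1175.8
  x_A = (0.1600·220 + 0.2300·470 + 0.5475·560) / 0.233625 = 449.90 / 0.233625 ≈ 1925.7

x_S = 1175.8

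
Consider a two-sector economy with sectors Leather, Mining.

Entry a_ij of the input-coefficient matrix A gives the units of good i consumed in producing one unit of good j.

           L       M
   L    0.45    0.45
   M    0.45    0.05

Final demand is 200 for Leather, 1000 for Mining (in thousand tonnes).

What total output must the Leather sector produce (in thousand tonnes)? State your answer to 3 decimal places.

x_L = 2000.000

I − A =
  [   0.55    -0.45]
  [  -0.45     0.95]
det(I−A) = (0.55)(0.95) − (-0.45)(-0.45) = 0.3200
adj(I−A) = [[0.95, 0.45], [0.45, 0.55]]
(I − A)⁻¹ = adj(I−A) / det(I−A) ≈
  [   2.9688     1.4063]
  [   1.4063     1.7188]
x = (I − A)⁻¹ d = adj(I−A)·d / det(I−A), with det(I−A) = 0.3200:
  x_L = (0.95·200 + 0.45·1000) / 0.3200 = 640.00 / 0.3200 = 2000.000
  x_M = (0.45·200 + 0.55·1000) / 0.3200 = 640.00 / 0.3200 = 2000.000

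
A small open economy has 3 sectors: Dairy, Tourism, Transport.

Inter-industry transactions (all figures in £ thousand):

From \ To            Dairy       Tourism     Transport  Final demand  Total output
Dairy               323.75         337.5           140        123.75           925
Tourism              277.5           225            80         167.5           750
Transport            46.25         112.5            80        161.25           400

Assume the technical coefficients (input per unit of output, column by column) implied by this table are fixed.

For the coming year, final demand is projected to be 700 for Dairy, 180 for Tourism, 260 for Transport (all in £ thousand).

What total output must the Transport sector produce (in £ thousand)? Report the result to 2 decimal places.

x_3 = 788.24

Technical coefficients a_ij = z_ij / X_j:
  a_11 = 323.75/925 = 0.35, a_21 = 277.5/925 = 0.30, a_31 = 46.25/925 = 0.05
  a_12 = 337.5/750 = 0.45, a_22 = 225/750 = 0.30, a_32 = 112.5/750 = 0.15
  a_13 = 140/400 = 0.35, a_23 = 80/400 = 0.20, a_33 = 80/400 = 0.20
I − A =
  [   0.65    -0.45    -0.35]
  [  -0.30     0.70    -0.20]
  [  -0.05    -0.15     0.80]
Cofactors of I−A, C_ij = (−1)^(i+j)·(minor ij) (rows/columns in the sector order above):
  C_11 = (0.70)(0.80) − (-0.20)(-0.15) = 0.5300
  C_12 = −[(-0.30)(0.80) − (-0.20)(-0.05)] = 0.2500
  C_13 = (-0.30)(-0.15) − (0.70)(-0.05) = 0.0800
  C_21 = −[(-0.45)(0.80) − (-0.35)(-0.15)] = 0.4125
  C_22 = (0.65)(0.80) − (-0.35)(-0.05) = 0.5025
  C_23 = −[(0.65)(-0.15) − (-0.45)(-0.05)] = 0.1200
  C_31 = (-0.45)(-0.20) − (-0.35)(0.70) = 0.3350
  C_32 = −[(0.65)(-0.20) − (-0.35)(-0.30)] = 0.2350
  C_33 = (0.65)(0.70) − (-0.45)(-0.30) = 0.3200
det(I−A) = Σ_j (I−A)_1j·C_1j = (0.65)(0.5300) + (-0.45)(0.2500) + (-0.35)(0.0800) = 0.2040
adj(I−A) = Cᵀ =
  [ 0.5300   0.4125   0.3350]
  [ 0.2500   0.5025   0.2350]
  [ 0.0800   0.1200   0.3200]
(I − A)⁻¹ = adj(I−A) / det(I−A) ≈
  [   2.5980     2.0221     1.6422]
  [   1.2255     2.4632     1.1520]
  [   0.3922     0.5882     1.5686]
x = (I − A)⁻¹ d = adj(I−A)·d / det(I−A), with det(I−A) = 0.2040:
  x_1 = (0.5300·700 + 0.4125·180 + 0.3350·260) / 0.2040 = 532.35 / 0.2040 ≈ 2609.56
  x_2 = (0.2500·700 + 0.5025·180 + 0.2350·260) / 0.2040 = 326.55 / 0.2040 ≈ 1600.74
  x_3 = (0.0800·700 + 0.1200·180 + 0.3200·260) / 0.2040 = 160.80 / 0.2040 ≈ 788.24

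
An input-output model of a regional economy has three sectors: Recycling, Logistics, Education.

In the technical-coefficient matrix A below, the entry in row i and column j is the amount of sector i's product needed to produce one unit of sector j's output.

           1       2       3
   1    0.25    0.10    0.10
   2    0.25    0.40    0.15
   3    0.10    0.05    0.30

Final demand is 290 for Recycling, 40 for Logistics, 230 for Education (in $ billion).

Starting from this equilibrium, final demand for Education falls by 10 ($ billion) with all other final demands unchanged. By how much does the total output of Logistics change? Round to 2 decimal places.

I − A =
  [   0.75    -0.10    -0.10]
  [  -0.25     0.60    -0.15]
  [  -0.10    -0.05     0.70]
Cofactors of I−A, C_ij = (−1)^(i+j)·(minor ij) (rows/columns in the sector order above):
  C_11 = (0.60)(0.70) − (-0.15)(-0.05) = 0.4125
  C_12 = −[(-0.25)(0.70) − (-0.15)(-0.10)] = 0.1900
  C_13 = (-0.25)(-0.05) − (0.60)(-0.10) = 0.0725
  C_21 = −[(-0.10)(0.70) − (-0.10)(-0.05)] = 0.0750
  C_22 = (0.75)(0.70) − (-0.10)(-0.10) = 0.5150
  C_23 = −[(0.75)(-0.05) − (-0.10)(-0.10)] = 0.0475
  C_31 = (-0.10)(-0.15) − (-0.10)(0.60) = 0.0750
  C_32 = −[(0.75)(-0.15) − (-0.10)(-0.25)] = 0.1375
  C_33 = (0.75)(0.60) − (-0.10)(-0.25) = 0.4250
det(I−A) = Σ_j (I−A)_1j·C_1j = (0.75)(0.4125) + (-0.10)(0.1900) + (-0.10)(0.0725) = 0.283125
adj(I−A) = Cᵀ =
  [ 0.4125   0.0750   0.0750]
  [ 0.1900   0.5150   0.1375]
  [ 0.0725   0.0475   0.4250]
(I − A)⁻¹ = adj(I−A) / det(I−A) ≈
  [   1.4570     0.2649     0.2649]
  [   0.6711     1.8190     0.4857]
  [   0.2561     0.1678     1.5011]
Δx = (I − A)⁻¹ Δd with Δd having -10 in the Education component and 0 elsewhere.
So Δx_2 = L_23 · (-10), where L_23 = adj(I−A)_23 / det(I−A) = 0.1375 / 0.283125.
Δx_2 = 0.1375 × (-10) / 0.283125 = -1.375 / 0.283125 ≈ -4.86.

Δx_2 = -4.86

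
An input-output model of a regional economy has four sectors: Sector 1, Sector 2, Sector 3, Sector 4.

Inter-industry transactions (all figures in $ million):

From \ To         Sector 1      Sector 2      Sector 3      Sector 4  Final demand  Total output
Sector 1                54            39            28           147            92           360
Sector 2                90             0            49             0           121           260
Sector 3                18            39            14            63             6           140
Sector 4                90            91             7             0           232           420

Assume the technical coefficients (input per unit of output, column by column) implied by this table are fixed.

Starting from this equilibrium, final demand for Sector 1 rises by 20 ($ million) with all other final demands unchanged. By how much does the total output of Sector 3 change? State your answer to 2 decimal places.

Δx_3 = 5.24

Technical coefficients a_ij = z_ij / X_j:
  a_11 = 54/360 = 0.15, a_21 = 90/360 = 0.25, a_31 = 18/360 = 0.05, a_41 = 90/360 = 0.25
  a_12 = 39/260 = 0.15, a_22 = 0/260 = 0.00, a_32 = 39/260 = 0.15, a_42 = 91/260 = 0.35
  a_13 = 28/140 = 0.20, a_23 = 49/140 = 0.35, a_33 = 14/140 = 0.10, a_43 = 7/140 = 0.05
  a_14 = 147/420 = 0.35, a_24 = 0/420 = 0.00, a_34 = 63/420 = 0.15, a_44 = 0/420 = 0.00
I − A =
  [   0.85    -0.15    -0.20    -0.35]
  [  -0.25     1.00    -0.35     0.00]
  [  -0.05    -0.15     0.90    -0.15]
  [  -0.25    -0.35    -0.05     1.00]
Compute the cofactors C_ij = (−1)^(i+j)·(3×3 minor ij) of I−A; the adjugate is their transpose:
adj(I−A) = Cᵀ =
  [ 0.821625   0.287250   0.312875   0.334500]
  [ 0.253750   0.661500   0.321250   0.137000]
  [ 0.138125   0.178250   0.694375   0.152500]
  [ 0.301125   0.312250   0.225375   0.666500]
det(I−A) = Σ_j (I−A)_1j·C_1j = (0.85)(0.821625) + (-0.15)(0.253750) + (-0.20)(0.138125) + (-0.35)(0.301125) = 0.5273
(I − A)⁻¹ = adj(I−A) / det(I−A) ≈
  [   1.5582     0.5448     0.5934     0.6344]
  [   0.4812     1.2545     0.6092     0.2598]
  [   0.2619     0.3380     1.3168     0.2892]
  [   0.5711     0.5922     0.4274     1.2640]
Δx = (I − A)⁻¹ Δd with Δd having +20 in the Sector 1 component and 0 elsewhere.
So Δx_3 = L_31 · (+20), where L_31 = adj(I−A)_31 / det(I−A) = 0.138125 / 0.5273.
Δx_3 = 0.138125 × (+20) / 0.5273 = 2.7625 / 0.5273 ≈ 5.24.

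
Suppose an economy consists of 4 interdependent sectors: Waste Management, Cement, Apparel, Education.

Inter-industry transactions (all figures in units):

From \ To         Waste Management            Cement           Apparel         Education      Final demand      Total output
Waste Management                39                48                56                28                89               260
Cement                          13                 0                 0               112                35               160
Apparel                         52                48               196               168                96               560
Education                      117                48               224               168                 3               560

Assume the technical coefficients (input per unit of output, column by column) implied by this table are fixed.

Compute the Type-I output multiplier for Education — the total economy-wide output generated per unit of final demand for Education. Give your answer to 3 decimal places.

m_4 = 6.904

Technical coefficients a_ij = z_ij / X_j:
  a_11 = 39/260 = 0.15, a_21 = 13/260 = 0.05, a_31 = 52/260 = 0.20, a_41 = 117/260 = 0.45
  a_12 = 48/160 = 0.30, a_22 = 0/160 = 0.00, a_32 = 48/160 = 0.30, a_42 = 48/160 = 0.30
  a_13 = 56/560 = 0.10, a_23 = 0/560 = 0.00, a_33 = 196/560 = 0.35, a_43 = 224/560 = 0.40
  a_14 = 28/560 = 0.05, a_24 = 112/560 = 0.20, a_34 = 168/560 = 0.30, a_44 = 168/560 = 0.30
I − A =
  [   0.85    -0.30    -0.10    -0.05]
  [  -0.05     1.00     0.00    -0.20]
  [  -0.20    -0.30     0.65    -0.30]
  [  -0.45    -0.30    -0.40     0.70]
Compute the cofactors C_ij = (−1)^(i+j)·(3×3 minor ij) of I−A; the adjugate is their transpose:
adj(I−A) = Cᵀ =
  [ 0.272000   0.146250   0.108000   0.107500]
  [ 0.091250   0.238625   0.081500   0.109625]
  [ 0.305000   0.333750   0.483250   0.324250]
  [ 0.388250   0.387000   0.380500   0.521250]
det(I−A) = Σ_j (I−A)_1j·C_1j = (0.85)(0.272000) + (-0.30)(0.091250) + (-0.10)(0.305000) + (-0.05)(0.388250) = 0.1539125
(I − A)⁻¹ = adj(I−A) / det(I−A) ≈
  [   1.7672     0.9502     0.7017     0.6984]
  [   0.5929     1.5504     0.5295     0.7123]
  [   1.9816     2.1684     3.1398     2.1067]
  [   2.5225     2.5144     2.4722     3.3867]
The output multiplier for sector j is the column-j sum of the Leontief inverse (I − A)⁻¹ = adj(I−A) / det(I−A).
Column 4 of adj(I−A): (0.107500, 0.109625, 0.324250, 0.521250); det(I−A) = 0.1539125.
m_4 = (0.107500 + 0.109625 + 0.324250 + 0.521250) / 0.1539125 = 1.062625 / 0.1539125 ≈ 6.904.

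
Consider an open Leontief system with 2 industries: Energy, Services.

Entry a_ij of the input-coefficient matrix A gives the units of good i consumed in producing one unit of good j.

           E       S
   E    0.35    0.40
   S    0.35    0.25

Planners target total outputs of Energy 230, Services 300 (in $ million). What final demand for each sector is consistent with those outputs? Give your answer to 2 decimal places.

I − A =
  [   0.65    -0.40]
  [  -0.35     0.75]
d = (I − A) x:
  d_E = (+0.65)·230 + (-0.40)·300 = 29.50
  d_S = (-0.35)·230 + (+0.75)·300 = 144.50

d_E = 29.50, d_S = 144.50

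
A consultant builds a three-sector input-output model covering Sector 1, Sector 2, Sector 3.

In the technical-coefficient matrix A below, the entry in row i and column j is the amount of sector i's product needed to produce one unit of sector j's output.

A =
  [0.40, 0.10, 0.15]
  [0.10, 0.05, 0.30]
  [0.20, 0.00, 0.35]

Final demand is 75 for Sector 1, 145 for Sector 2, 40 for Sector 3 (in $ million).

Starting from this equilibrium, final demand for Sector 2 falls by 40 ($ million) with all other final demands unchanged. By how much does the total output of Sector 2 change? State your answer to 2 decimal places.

I − A =
  [   0.60    -0.10    -0.15]
  [  -0.10     0.95    -0.30]
  [  -0.20     0.00     0.65]
Cofactors of I−A, C_ij = (−1)^(i+j)·(minor ij) (rows/columns in the sector order above):
  C_11 = (0.95)(0.65) − (-0.30)(0.00) = 0.6175
  C_12 = −[(-0.10)(0.65) − (-0.30)(-0.20)] = 0.1250
  C_13 = (-0.10)(0.00) − (0.95)(-0.20) = 0.1900
  C_21 = −[(-0.10)(0.65) − (-0.15)(0.00)] = 0.0650
  C_22 = (0.60)(0.65) − (-0.15)(-0.20) = 0.3600
  C_23 = −[(0.60)(0.00) − (-0.10)(-0.20)] = 0.0200
  C_31 = (-0.10)(-0.30) − (-0.15)(0.95) = 0.1725
  C_32 = −[(0.60)(-0.30) − (-0.15)(-0.10)] = 0.1950
  C_33 = (0.60)(0.95) − (-0.10)(-0.10) = 0.5600
det(I−A) = Σ_j (I−A)_1j·C_1j = (0.60)(0.6175) + (-0.10)(0.1250) + (-0.15)(0.1900) = 0.3295
adj(I−A) = Cᵀ =
  [ 0.6175   0.0650   0.1725]
  [ 0.1250   0.3600   0.1950]
  [ 0.1900   0.0200   0.5600]
(I − A)⁻¹ = adj(I−A) / det(I−A) ≈
  [   1.8741     0.1973     0.5235]
  [   0.3794     1.0926     0.5918]
  [   0.5766     0.0607     1.6995]
Δx = (I − A)⁻¹ Δd with Δd having -40 in the Sector 2 component and 0 elsewhere.
So Δx_2 = L_22 · (-40), where L_22 = adj(I−A)_22 / det(I−A) = 0.3600 / 0.3295.
Δx_2 = 0.3600 × (-40) / 0.3295 = -14.40 / 0.3295 ≈ -43.70.

Δx_2 = -43.70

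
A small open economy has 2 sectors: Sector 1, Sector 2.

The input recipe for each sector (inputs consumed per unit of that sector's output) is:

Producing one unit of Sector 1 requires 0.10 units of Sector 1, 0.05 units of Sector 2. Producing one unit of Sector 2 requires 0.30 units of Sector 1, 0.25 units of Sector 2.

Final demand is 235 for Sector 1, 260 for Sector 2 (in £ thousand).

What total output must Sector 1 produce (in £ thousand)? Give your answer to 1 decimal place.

x_1 = 385.2

I − A =
  [   0.90    -0.30]
  [  -0.05     0.75]
det(I−A) = (0.90)(0.75) − (-0.30)(-0.05) = 0.6600
adj(I−A) = [[0.75, 0.30], [0.05, 0.90]]
(I − A)⁻¹ = adj(I−A) / det(I−A) ≈
  [   1.1364     0.4545]
  [   0.0758     1.3636]
x = (I − A)⁻¹ d = adj(I−A)·d / det(I−A), with det(I−A) = 0.6600:
  x_1 = (0.75·235 + 0.30·260) / 0.6600 = 254.25 / 0.6600 ≈ 385.2
  x_2 = (0.05·235 + 0.90·260) / 0.6600 = 245.75 / 0.6600 ≈ 372.3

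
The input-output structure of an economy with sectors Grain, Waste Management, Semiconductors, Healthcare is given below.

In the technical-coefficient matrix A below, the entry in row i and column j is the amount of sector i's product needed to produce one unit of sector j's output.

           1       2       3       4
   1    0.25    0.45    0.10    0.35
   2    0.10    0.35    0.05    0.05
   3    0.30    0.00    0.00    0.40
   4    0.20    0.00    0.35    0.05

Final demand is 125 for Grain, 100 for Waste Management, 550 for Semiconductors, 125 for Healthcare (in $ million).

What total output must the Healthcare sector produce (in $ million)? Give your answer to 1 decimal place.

I − A =
  [   0.75    -0.45    -0.10    -0.35]
  [  -0.10     0.65    -0.05    -0.05]
  [  -0.30     0.00     1.00    -0.40]
  [  -0.20     0.00    -0.35     0.95]
Compute the cofactors C_ij = (−1)^(i+j)·(3×3 minor ij) of I−A; the adjugate is their transpose:
adj(I−A) = Cᵀ =
  [ 0.526500   0.364500   0.170625   0.285000]
  [ 0.114500   0.464250   0.068000   0.095250]
  [ 0.237250   0.164250   0.370375   0.252000]
  [ 0.198250   0.137250   0.172375   0.416250]
det(I−A) = Σ_j (I−A)_1j·C_1j = (0.75)(0.526500) + (-0.45)(0.114500) + (-0.10)(0.237250) + (-0.35)(0.198250) = 0.2502375
(I − A)⁻¹ = adj(I−A) / det(I−A) ≈
  [   2.1040     1.4566     0.6819     1.1389]
  [   0.4576     1.8552     0.2717     0.3806]
  [   0.9481     0.6564     1.4801     1.0070]
  [   0.7922     0.5485     0.6888     1.6634]
x = (I − A)⁻¹ d = adj(I−A)·d / det(I−A), with det(I−A) = 0.2502375:
  x_1 = (0.526500·125 + 0.364500·100 + 0.170625·550 + 0.285000·125) / 0.2502375 = 231.73125 / 0.2502375 ≈ 926.0
  x_2 = (0.114500·125 + 0.464250·100 + 0.068000·550 + 0.095250·125) / 0.2502375 = 110.04375 / 0.2502375 ≈ 439.8
  x_3 = (0.237250·125 + 0.164250·100 + 0.370375·550 + 0.252000·125) / 0.2502375 = 281.2875 / 0.2502375 ≈ 1124.1
  x_4 = (0.198250·125 + 0.137250·100 + 0.172375·550 + 0.416250·125) / 0.2502375 = 185.34375 / 0.2502375 ≈ 740.7

x_4 = 740.7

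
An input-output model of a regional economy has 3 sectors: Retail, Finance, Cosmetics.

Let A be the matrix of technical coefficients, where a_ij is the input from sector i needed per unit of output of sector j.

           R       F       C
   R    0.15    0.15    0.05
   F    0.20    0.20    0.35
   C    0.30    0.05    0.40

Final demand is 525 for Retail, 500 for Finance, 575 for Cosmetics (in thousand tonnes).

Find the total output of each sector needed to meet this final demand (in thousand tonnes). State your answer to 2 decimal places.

x_R = 986.67, x_F = 1563.78, x_C = 1581.98

I − A =
  [   0.85    -0.15    -0.05]
  [  -0.20     0.80    -0.35]
  [  -0.30    -0.05     0.60]
Cofactors of I−A, C_ij = (−1)^(i+j)·(minor ij) (rows/columns in the sector order above):
  C_11 = (0.80)(0.60) − (-0.35)(-0.05) = 0.4625
  C_12 = −[(-0.20)(0.60) − (-0.35)(-0.30)] = 0.2250
  C_13 = (-0.20)(-0.05) − (0.80)(-0.30) = 0.2500
  C_21 = −[(-0.15)(0.60) − (-0.05)(-0.05)] = 0.0925
  C_22 = (0.85)(0.60) − (-0.05)(-0.30) = 0.4950
  C_23 = −[(0.85)(-0.05) − (-0.15)(-0.30)] = 0.0875
  C_31 = (-0.15)(-0.35) − (-0.05)(0.80) = 0.0925
  C_32 = −[(0.85)(-0.35) − (-0.05)(-0.20)] = 0.3075
  C_33 = (0.85)(0.80) − (-0.15)(-0.20) = 0.6500
det(I−A) = Σ_j (I−A)_1j·C_1j = (0.85)(0.4625) + (-0.15)(0.2250) + (-0.05)(0.2500) = 0.346875
adj(I−A) = Cᵀ =
  [ 0.4625   0.0925   0.0925]
  [ 0.2250   0.4950   0.3075]
  [ 0.2500   0.0875   0.6500]
(I − A)⁻¹ = adj(I−A) / det(I−A) ≈
  [   1.3333     0.2667     0.2667]
  [   0.6486     1.4270     0.8865]
  [   0.7207     0.2523     1.8739]
x = (I − A)⁻¹ d = adj(I−A)·d / det(I−A), with det(I−A) = 0.346875:
  x_R = (0.4625·525 + 0.0925·500 + 0.0925·575) / 0.346875 = 342.25 / 0.346875 ≈ 986.67
  x_F = (0.2250·525 + 0.4950·500 + 0.3075·575) / 0.346875 = 542.4375 / 0.346875 ≈ 1563.78
  x_C = (0.2500·525 + 0.0875·500 + 0.6500·575) / 0.346875 = 548.75 / 0.346875 ≈ 1581.98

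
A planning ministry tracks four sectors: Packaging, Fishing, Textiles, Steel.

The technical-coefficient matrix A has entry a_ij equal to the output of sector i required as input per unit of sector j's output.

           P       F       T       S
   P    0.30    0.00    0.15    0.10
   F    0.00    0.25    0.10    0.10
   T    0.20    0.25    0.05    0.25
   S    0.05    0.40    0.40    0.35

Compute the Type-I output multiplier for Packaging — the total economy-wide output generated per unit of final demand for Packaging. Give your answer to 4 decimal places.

I − A =
  [   0.70     0.00    -0.15    -0.10]
  [   0.00     0.75    -0.10    -0.10]
  [  -0.20    -0.25     0.95    -0.25]
  [  -0.05    -0.40    -0.40     0.65]
Compute the cofactors C_ij = (−1)^(i+j)·(3×3 minor ij) of I−A; the adjugate is their transpose:
adj(I−A) = Cᵀ =
  [ 0.313875   0.087375   0.101125   0.100625]
  [ 0.027000   0.328125   0.073750   0.083000]
  [ 0.100125   0.190500   0.309500   0.163750]
  [ 0.102375   0.325875   0.243625   0.458750]
det(I−A) = Σ_j (I−A)_1j·C_1j = (0.70)(0.313875) + (0.00)(0.027000) + (-0.15)(0.100125) + (-0.10)(0.102375) = 0.19445625
(I − A)⁻¹ = adj(I−A) / det(I−A) ≈
  [   1.61412     0.44933     0.52004     0.51747]
  [   0.13885     1.68740     0.37926     0.42683]
  [   0.51490     0.97965     1.59162     0.84209]
  [   0.52647     1.67583     1.25285     2.35914]
The output multiplier for sector j is the column-j sum of the Leontief inverse (I − A)⁻¹ = adj(I−A) / det(I−A).
Column P of adj(I−A): (0.313875, 0.027000, 0.100125, 0.102375); det(I−A) = 0.19445625.
m_P = (0.313875 + 0.027000 + 0.100125 + 0.102375) / 0.19445625 = 0.543375 / 0.19445625 ≈ 2.7943.

m_P = 2.7943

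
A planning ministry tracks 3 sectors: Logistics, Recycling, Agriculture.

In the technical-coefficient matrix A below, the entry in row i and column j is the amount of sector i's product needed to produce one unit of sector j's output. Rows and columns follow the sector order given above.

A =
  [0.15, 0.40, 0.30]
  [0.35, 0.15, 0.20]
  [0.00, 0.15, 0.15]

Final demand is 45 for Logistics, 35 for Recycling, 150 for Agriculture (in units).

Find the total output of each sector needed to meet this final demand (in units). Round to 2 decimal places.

x_L = 209.06, x_R = 176.09, x_A = 207.55

I − A =
  [   0.85    -0.40    -0.30]
  [  -0.35     0.85    -0.20]
  [   0.00    -0.15     0.85]
Cofactors of I−A, C_ij = (−1)^(i+j)·(minor ij) (rows/columns in the sector order above):
  C_11 = (0.85)(0.85) − (-0.20)(-0.15) = 0.6925
  C_12 = −[(-0.35)(0.85) − (-0.20)(0.00)] = 0.2975
  C_13 = (-0.35)(-0.15) − (0.85)(0.00) = 0.0525
  C_21 = −[(-0.40)(0.85) − (-0.30)(-0.15)] = 0.3850
  C_22 = (0.85)(0.85) − (-0.30)(0.00) = 0.7225
  C_23 = −[(0.85)(-0.15) − (-0.40)(0.00)] = 0.1275
  C_31 = (-0.40)(-0.20) − (-0.30)(0.85) = 0.3350
  C_32 = −[(0.85)(-0.20) − (-0.30)(-0.35)] = 0.2750
  C_33 = (0.85)(0.85) − (-0.40)(-0.35) = 0.5825
det(I−A) = Σ_j (I−A)_1j·C_1j = (0.85)(0.6925) + (-0.40)(0.2975) + (-0.30)(0.0525) = 0.453875
adj(I−A) = Cᵀ =
  [ 0.6925   0.3850   0.3350]
  [ 0.2975   0.7225   0.2750]
  [ 0.0525   0.1275   0.5825]
(I − A)⁻¹ = adj(I−A) / det(I−A) ≈
  [   1.5258     0.8483     0.7381]
  [   0.6555     1.5918     0.6059]
  [   0.1157     0.2809     1.2834]
x = (I − A)⁻¹ d = adj(I−A)·d / det(I−A), with det(I−A) = 0.453875:
  x_L = (0.6925·45 + 0.3850·35 + 0.3350·150) / 0.453875 = 94.8875 / 0.453875 ≈ 209.06
  x_R = (0.2975·45 + 0.7225·35 + 0.2750·150) / 0.453875 = 79.925 / 0.453875 ≈ 176.09
  x_A = (0.0525·45 + 0.1275·35 + 0.5825·150) / 0.453875 = 94.20 / 0.453875 ≈ 207.55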